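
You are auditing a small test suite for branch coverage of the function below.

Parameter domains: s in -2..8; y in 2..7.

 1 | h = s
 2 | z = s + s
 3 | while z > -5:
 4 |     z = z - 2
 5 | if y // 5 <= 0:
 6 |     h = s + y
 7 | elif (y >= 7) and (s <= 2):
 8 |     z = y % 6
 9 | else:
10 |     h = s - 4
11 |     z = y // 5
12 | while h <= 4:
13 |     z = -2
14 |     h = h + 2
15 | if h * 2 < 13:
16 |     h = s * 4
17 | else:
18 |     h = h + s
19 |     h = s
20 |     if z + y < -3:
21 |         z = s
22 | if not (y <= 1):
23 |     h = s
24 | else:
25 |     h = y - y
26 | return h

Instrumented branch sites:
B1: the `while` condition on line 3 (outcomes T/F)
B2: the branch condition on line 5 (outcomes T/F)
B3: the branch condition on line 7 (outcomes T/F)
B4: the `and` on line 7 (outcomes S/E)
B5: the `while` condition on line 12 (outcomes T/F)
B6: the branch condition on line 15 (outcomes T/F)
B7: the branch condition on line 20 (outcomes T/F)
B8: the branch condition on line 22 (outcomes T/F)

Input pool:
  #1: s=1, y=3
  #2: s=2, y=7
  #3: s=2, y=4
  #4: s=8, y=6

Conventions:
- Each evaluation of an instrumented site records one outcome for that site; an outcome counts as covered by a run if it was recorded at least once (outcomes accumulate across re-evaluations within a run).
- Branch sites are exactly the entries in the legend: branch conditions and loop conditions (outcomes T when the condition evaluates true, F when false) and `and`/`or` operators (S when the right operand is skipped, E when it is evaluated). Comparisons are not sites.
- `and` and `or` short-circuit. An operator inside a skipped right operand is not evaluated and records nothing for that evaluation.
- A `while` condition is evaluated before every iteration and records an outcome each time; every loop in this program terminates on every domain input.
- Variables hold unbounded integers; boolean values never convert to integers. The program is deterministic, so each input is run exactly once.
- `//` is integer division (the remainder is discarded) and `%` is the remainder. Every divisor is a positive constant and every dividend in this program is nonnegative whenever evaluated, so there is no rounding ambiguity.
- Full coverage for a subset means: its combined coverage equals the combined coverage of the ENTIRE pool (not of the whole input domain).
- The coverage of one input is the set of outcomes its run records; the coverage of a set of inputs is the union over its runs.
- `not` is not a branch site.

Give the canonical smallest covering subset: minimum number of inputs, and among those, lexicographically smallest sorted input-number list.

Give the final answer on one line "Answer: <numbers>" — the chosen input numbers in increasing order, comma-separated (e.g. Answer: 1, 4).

#1 (s=1, y=3) -> B1->T, B1->T, B1->T, B1->T, B1->F, B2->T, B5->T, B5->F, B6->T, B8->T; covered: B1=T, B1=F, B2=T, B5=T, B5=F, B6=T, B8=T
#2 (s=2, y=7) -> B1->T, B1->T, B1->T, B1->T, B1->T, B1->F, B2->F, B4->E, B3->T, B5->T, B5->T, B5->F, B6->T, B8->T; covered: B1=T, B1=F, B2=F, B3=T, B4=E, B5=T, B5=F, B6=T, B8=T
#3 (s=2, y=4) -> B1->T, B1->T, B1->T, B1->T, B1->T, B1->F, B2->T, B5->F, B6->T, B8->T; covered: B1=T, B1=F, B2=T, B5=F, B6=T, B8=T
#4 (s=8, y=6) -> B1->T, B1->T, B1->T, B1->T, B1->T, B1->T, B1->T, B1->T, B1->T, B1->T, B1->T, B1->F, B2->F, B4->S, ...; covered: B1=T, B1=F, B2=F, B3=F, B4=S, B5=T, B5=F, B6=T, B8=T
the full pool covers 12 outcomes: B1=T, B1=F, B2=T, B2=F, B3=T, B3=F, B4=S, B4=E, B5=T, B5=F, B6=T, B8=T
checked all size-1 subsets: none covers 12 outcomes (max 9/12)
checked all size-2 subsets: none covers 12 outcomes (max 11/12)
the canonical winner is {1, 2, 4}: size 3, full 12-outcome coverage, earliest index list among size-3 covers

Answer: 1, 2, 4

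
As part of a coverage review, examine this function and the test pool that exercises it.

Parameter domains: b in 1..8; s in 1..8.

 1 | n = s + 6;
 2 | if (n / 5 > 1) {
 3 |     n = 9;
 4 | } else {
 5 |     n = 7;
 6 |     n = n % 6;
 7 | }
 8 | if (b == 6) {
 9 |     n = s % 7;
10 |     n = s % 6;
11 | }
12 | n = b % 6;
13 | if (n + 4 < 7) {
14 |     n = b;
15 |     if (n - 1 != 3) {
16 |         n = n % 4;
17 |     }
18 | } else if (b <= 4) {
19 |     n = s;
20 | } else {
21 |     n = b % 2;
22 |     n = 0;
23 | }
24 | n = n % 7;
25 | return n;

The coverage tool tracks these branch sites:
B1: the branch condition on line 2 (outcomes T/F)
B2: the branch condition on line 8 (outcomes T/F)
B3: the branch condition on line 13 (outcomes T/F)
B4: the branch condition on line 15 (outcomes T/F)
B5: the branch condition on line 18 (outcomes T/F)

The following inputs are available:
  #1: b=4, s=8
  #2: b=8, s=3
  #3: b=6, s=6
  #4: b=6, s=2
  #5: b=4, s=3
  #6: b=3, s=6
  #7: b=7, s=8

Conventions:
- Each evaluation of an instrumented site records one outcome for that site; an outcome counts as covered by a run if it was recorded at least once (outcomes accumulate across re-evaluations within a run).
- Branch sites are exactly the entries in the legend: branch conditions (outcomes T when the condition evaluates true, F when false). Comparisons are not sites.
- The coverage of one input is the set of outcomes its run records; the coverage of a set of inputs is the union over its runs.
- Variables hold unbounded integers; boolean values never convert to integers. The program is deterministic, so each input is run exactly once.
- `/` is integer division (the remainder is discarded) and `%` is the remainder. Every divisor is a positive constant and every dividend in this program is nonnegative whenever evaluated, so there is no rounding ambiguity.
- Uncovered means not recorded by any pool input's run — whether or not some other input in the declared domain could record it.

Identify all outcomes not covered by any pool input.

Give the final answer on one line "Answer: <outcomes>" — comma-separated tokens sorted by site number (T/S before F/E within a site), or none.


input #1 (b=4, s=8): covers B1=T, B2=F, B3=F, B5=T
input #2 (b=8, s=3): covers B1=F, B2=F, B3=T, B4=T
input #3 (b=6, s=6): covers B1=T, B2=T, B3=T, B4=T
input #4 (b=6, s=2): covers B1=F, B2=T, B3=T, B4=T
input #5 (b=4, s=3): covers B1=F, B2=F, B3=F, B5=T
input #6 (b=3, s=6): covers B1=T, B2=F, B3=F, B5=T
input #7 (b=7, s=8): covers B1=T, B2=F, B3=T, B4=T
union over the pool: B1=T, B1=F, B2=T, B2=F, B3=T, B3=F, B4=T, B5=T
uncovered (2 of 10): B4=F, B5=F
Answer: B4=F, B5=F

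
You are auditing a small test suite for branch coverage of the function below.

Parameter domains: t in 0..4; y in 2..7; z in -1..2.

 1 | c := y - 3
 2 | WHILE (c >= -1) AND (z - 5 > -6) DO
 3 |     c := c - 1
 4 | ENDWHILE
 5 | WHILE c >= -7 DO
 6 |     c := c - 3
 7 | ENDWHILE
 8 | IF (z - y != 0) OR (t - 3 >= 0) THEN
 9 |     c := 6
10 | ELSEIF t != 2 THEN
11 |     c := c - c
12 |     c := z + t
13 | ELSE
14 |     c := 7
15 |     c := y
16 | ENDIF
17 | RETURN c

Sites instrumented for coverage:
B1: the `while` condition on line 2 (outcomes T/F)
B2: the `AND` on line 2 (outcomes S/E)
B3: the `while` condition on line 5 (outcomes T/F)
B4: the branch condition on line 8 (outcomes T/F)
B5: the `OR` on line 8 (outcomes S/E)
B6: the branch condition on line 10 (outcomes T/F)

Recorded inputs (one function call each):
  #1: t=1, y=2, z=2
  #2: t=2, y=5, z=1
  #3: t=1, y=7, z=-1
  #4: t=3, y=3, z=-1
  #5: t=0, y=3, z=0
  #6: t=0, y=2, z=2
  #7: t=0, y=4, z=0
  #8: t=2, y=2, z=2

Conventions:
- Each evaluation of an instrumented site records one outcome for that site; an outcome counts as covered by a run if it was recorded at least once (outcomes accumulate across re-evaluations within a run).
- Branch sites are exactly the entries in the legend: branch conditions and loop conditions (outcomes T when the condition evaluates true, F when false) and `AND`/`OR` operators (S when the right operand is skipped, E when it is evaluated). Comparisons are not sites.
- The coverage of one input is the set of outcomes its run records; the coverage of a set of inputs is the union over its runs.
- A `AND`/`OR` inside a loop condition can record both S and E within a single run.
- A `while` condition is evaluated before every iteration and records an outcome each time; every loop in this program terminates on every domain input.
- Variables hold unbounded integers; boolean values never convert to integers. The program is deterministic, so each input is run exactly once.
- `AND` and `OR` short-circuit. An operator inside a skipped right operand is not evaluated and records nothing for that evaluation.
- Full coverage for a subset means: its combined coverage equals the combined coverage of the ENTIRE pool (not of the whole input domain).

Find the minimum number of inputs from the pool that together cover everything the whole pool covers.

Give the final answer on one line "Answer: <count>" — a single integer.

input #1, t=1, y=2, z=2: events B2->E, B1->T, B2->S, B1->F, B3->T, B3->T, B3->F, B5->E, B4->F, B6->T; outcomes B1=T, B1=F, B2=S, B2=E, B3=T, B3=F, B4=F, B5=E, B6=T
input #2, t=2, y=5, z=1: events B2->E, B1->T, B2->E, B1->T, B2->E, B1->T, B2->E, B1->T, B2->S, B1->F, B3->T, B3->T, B3->F, B5->S, ...; outcomes B1=T, B1=F, B2=S, B2=E, B3=T, B3=F, B4=T, B5=S
input #3, t=1, y=7, z=-1: events B2->E, B1->F, B3->T, B3->T, B3->T, B3->T, B3->F, B5->S, B4->T; outcomes B1=F, B2=E, B3=T, B3=F, B4=T, B5=S
input #4, t=3, y=3, z=-1: events B2->E, B1->F, B3->T, B3->T, B3->T, B3->F, B5->S, B4->T; outcomes B1=F, B2=E, B3=T, B3=F, B4=T, B5=S
input #5, t=0, y=3, z=0: events B2->E, B1->T, B2->E, B1->T, B2->S, B1->F, B3->T, B3->T, B3->F, B5->S, B4->T; outcomes B1=T, B1=F, B2=S, B2=E, B3=T, B3=F, B4=T, B5=S
input #6, t=0, y=2, z=2: events B2->E, B1->T, B2->S, B1->F, B3->T, B3->T, B3->F, B5->E, B4->F, B6->T; outcomes B1=T, B1=F, B2=S, B2=E, B3=T, B3=F, B4=F, B5=E, B6=T
input #7, t=0, y=4, z=0: events B2->E, B1->T, B2->E, B1->T, B2->E, B1->T, B2->S, B1->F, B3->T, B3->T, B3->F, B5->S, B4->T; outcomes B1=T, B1=F, B2=S, B2=E, B3=T, B3=F, B4=T, B5=S
input #8, t=2, y=2, z=2: events B2->E, B1->T, B2->S, B1->F, B3->T, B3->T, B3->F, B5->E, B4->F, B6->F; outcomes B1=T, B1=F, B2=S, B2=E, B3=T, B3=F, B4=F, B5=E, B6=F
pool-wide coverage (12 outcomes): B1=T, B1=F, B2=S, B2=E, B3=T, B3=F, B4=T, B4=F, B5=S, B5=E, B6=T, B6=F
size 1 is not enough: best union over all size-1 subsets is 9/12
size 2 is not enough: best union over all size-2 subsets is 11/12
inputs {1, 2, 8} (size 3) cover everything; no size-3 subset with a lexicographically smaller index list covers all 12

Answer: 3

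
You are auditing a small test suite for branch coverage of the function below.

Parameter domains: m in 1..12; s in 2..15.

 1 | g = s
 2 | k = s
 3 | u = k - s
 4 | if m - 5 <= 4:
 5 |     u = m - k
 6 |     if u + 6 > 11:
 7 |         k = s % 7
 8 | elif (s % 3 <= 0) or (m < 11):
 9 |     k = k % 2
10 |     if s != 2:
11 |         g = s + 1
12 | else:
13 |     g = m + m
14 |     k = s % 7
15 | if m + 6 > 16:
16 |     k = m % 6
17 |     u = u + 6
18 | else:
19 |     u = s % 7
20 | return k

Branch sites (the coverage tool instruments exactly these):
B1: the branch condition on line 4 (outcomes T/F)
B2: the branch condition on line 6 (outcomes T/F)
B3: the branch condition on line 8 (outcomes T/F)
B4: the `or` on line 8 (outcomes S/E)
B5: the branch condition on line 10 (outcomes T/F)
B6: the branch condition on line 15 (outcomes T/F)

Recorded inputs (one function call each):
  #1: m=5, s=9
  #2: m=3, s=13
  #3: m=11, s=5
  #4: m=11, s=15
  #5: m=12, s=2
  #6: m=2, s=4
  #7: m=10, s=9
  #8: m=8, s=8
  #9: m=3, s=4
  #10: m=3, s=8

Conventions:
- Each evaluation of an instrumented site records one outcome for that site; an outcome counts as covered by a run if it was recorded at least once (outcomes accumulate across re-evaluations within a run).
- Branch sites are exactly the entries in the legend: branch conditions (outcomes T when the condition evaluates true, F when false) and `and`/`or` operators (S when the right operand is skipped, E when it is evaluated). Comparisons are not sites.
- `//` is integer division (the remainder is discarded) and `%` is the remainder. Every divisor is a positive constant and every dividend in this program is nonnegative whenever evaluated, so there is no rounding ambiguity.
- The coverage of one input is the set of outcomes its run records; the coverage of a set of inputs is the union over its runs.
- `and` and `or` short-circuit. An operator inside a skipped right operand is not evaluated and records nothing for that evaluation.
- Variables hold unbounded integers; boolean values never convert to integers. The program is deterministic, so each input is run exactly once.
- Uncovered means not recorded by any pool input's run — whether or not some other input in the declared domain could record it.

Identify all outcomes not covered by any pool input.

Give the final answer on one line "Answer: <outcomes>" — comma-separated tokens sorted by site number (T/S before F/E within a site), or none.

input #1, m=5, s=9: events B1->T, B2->F, B6->F; outcomes B1=T, B2=F, B6=F
input #2, m=3, s=13: events B1->T, B2->F, B6->F; outcomes B1=T, B2=F, B6=F
input #3, m=11, s=5: events B1->F, B4->E, B3->F, B6->T; outcomes B1=F, B3=F, B4=E, B6=T
input #4, m=11, s=15: events B1->F, B4->S, B3->T, B5->T, B6->T; outcomes B1=F, B3=T, B4=S, B5=T, B6=T
input #5, m=12, s=2: events B1->F, B4->E, B3->F, B6->T; outcomes B1=F, B3=F, B4=E, B6=T
input #6, m=2, s=4: events B1->T, B2->F, B6->F; outcomes B1=T, B2=F, B6=F
input #7, m=10, s=9: events B1->F, B4->S, B3->T, B5->T, B6->F; outcomes B1=F, B3=T, B4=S, B5=T, B6=F
input #8, m=8, s=8: events B1->T, B2->F, B6->F; outcomes B1=T, B2=F, B6=F
input #9, m=3, s=4: events B1->T, B2->F, B6->F; outcomes B1=T, B2=F, B6=F
input #10, m=3, s=8: events B1->T, B2->F, B6->F; outcomes B1=T, B2=F, B6=F
union over the pool: B1=T, B1=F, B2=F, B3=T, B3=F, B4=S, B4=E, B5=T, B6=T, B6=F
uncovered (2 of 12): B2=T, B5=F

Answer: B2=T, B5=F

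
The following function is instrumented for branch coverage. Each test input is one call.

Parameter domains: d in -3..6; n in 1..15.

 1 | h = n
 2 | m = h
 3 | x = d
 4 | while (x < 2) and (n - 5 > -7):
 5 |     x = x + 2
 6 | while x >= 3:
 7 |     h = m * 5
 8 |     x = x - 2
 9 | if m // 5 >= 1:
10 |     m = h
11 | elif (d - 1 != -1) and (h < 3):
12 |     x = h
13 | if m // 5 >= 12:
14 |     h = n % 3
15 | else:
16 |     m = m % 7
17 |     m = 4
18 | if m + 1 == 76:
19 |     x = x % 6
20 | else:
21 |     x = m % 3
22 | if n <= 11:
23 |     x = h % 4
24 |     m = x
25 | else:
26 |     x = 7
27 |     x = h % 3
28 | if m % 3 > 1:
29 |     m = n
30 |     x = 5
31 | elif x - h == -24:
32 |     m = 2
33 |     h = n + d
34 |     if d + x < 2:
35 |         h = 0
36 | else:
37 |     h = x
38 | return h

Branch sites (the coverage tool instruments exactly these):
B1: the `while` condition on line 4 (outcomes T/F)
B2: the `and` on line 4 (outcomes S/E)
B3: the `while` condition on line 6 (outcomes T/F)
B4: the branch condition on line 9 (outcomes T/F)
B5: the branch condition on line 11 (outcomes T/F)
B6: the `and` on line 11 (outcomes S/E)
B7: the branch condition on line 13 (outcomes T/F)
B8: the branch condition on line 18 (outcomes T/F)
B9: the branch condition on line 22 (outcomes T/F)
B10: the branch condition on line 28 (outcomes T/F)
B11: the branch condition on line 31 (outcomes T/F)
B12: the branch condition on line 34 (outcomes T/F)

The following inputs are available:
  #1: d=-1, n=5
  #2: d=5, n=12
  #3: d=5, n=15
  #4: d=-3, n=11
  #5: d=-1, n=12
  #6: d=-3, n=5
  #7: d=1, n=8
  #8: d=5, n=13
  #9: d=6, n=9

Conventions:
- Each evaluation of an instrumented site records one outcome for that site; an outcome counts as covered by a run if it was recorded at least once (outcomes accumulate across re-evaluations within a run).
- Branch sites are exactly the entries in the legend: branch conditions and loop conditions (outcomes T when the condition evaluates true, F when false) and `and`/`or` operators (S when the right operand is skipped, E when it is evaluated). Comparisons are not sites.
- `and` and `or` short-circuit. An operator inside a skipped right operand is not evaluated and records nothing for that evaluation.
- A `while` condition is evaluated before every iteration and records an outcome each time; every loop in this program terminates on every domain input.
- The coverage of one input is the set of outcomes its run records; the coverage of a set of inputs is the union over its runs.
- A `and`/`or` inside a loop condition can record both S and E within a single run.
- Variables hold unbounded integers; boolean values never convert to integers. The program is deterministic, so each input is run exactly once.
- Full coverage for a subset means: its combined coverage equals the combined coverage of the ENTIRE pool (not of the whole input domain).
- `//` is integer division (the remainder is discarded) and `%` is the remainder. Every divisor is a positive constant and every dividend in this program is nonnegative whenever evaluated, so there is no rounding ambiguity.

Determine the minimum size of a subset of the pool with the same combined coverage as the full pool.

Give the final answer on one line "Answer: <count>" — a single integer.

#1 (d=-1, n=5) -> B2->E, B1->T, B2->E, B1->T, B2->S, B1->F, B3->T, B3->F, B4->T, B7->F, B8->F, B9->T, B10->F, B11->T, ...; covered: B1=T, B1=F, B2=S, B2=E, B3=T, B3=F, B4=T, B7=F, B8=F, B9=T, B10=F, B11=T, B12=T
#2 (d=5, n=12) -> B2->S, B1->F, B3->T, B3->T, B3->F, B4->T, B7->T, B8->F, B9->F, B10->F, B11->F; covered: B1=F, B2=S, B3=T, B3=F, B4=T, B7=T, B8=F, B9=F, B10=F, B11=F
#3 (d=5, n=15) -> B2->S, B1->F, B3->T, B3->T, B3->F, B4->T, B7->T, B8->T, B9->F, B10->F, B11->F; covered: B1=F, B2=S, B3=T, B3=F, B4=T, B7=T, B8=T, B9=F, B10=F, B11=F
#4 (d=-3, n=11) -> B2->E, B1->T, B2->E, B1->T, B2->E, B1->T, B2->S, B1->F, B3->T, B3->F, B4->T, B7->F, B8->F, B9->T, ...; covered: B1=T, B1=F, B2=S, B2=E, B3=T, B3=F, B4=T, B7=F, B8=F, B9=T, B10=F, B11=F
#5 (d=-1, n=12) -> B2->E, B1->T, B2->E, B1->T, B2->S, B1->F, B3->T, B3->F, B4->T, B7->T, B8->F, B9->F, B10->F, B11->F; covered: B1=T, B1=F, B2=S, B2=E, B3=T, B3=F, B4=T, B7=T, B8=F, B9=F, B10=F, B11=F
#6 (d=-3, n=5) -> B2->E, B1->T, B2->E, B1->T, B2->E, B1->T, B2->S, B1->F, B3->T, B3->F, B4->T, B7->F, B8->F, B9->T, ...; covered: B1=T, B1=F, B2=S, B2=E, B3=T, B3=F, B4=T, B7=F, B8=F, B9=T, B10=F, B11=T, B12=T
#7 (d=1, n=8) -> B2->E, B1->T, B2->S, B1->F, B3->T, B3->F, B4->T, B7->F, B8->F, B9->T, B10->F, B11->F; covered: B1=T, B1=F, B2=S, B2=E, B3=T, B3=F, B4=T, B7=F, B8=F, B9=T, B10=F, B11=F
#8 (d=5, n=13) -> B2->S, B1->F, B3->T, B3->T, B3->F, B4->T, B7->T, B8->F, B9->F, B10->T; covered: B1=F, B2=S, B3=T, B3=F, B4=T, B7=T, B8=F, B9=F, B10=T
#9 (d=6, n=9) -> B2->S, B1->F, B3->T, B3->T, B3->F, B4->T, B7->F, B8->F, B9->T, B10->F, B11->F; covered: B1=F, B2=S, B3=T, B3=F, B4=T, B7=F, B8=F, B9=T, B10=F, B11=F
together the pool reaches 18 outcomes: B1=T, B1=F, B2=S, B2=E, B3=T, B3=F, B4=T, B7=T, B7=F, B8=T, B8=F, B9=T, B9=F, B10=T, B10=F, B11=T, B11=F, B12=T
every size-1 subset falls short of the 18 outcomes (best: 13/18)
every size-2 subset falls short of the 18 outcomes (best: 17/18)
at size 3, {1, 3, 8} reaches all 18 outcomes; every lexicographically earlier size-3 subset fails

Answer: 3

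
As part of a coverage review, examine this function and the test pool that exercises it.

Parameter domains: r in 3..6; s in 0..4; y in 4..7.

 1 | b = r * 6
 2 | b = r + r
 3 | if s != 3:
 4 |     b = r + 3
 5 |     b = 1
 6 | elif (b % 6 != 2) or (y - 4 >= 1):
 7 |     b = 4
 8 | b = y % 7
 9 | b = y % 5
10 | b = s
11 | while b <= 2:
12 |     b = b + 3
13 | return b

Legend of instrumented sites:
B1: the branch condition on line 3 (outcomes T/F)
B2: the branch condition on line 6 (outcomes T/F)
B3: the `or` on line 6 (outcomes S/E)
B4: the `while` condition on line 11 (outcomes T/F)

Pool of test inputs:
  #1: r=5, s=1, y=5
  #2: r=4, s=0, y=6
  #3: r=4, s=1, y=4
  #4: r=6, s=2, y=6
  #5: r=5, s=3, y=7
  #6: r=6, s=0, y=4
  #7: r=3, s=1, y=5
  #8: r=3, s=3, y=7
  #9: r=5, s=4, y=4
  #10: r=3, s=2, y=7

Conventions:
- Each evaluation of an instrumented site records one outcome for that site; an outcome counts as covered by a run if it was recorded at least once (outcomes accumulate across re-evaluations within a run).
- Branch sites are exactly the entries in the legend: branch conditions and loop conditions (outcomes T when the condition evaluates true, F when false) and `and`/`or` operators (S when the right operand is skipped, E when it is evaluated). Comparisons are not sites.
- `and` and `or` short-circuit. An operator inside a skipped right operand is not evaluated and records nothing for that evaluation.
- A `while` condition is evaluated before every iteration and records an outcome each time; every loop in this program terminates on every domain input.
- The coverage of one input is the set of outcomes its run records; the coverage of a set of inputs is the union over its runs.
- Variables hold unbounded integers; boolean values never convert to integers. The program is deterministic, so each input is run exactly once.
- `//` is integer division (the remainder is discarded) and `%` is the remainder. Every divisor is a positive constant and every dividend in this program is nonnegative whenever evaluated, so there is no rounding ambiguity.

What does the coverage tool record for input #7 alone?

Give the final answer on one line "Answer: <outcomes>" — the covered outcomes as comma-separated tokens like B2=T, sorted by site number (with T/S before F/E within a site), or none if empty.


Event log for input #7 (r=3, s=1, y=5):
  B1->T, B4->T, B4->F
collecting distinct outcomes: B1=T, B4=T, B4=F
Answer: B1=T, B4=T, B4=F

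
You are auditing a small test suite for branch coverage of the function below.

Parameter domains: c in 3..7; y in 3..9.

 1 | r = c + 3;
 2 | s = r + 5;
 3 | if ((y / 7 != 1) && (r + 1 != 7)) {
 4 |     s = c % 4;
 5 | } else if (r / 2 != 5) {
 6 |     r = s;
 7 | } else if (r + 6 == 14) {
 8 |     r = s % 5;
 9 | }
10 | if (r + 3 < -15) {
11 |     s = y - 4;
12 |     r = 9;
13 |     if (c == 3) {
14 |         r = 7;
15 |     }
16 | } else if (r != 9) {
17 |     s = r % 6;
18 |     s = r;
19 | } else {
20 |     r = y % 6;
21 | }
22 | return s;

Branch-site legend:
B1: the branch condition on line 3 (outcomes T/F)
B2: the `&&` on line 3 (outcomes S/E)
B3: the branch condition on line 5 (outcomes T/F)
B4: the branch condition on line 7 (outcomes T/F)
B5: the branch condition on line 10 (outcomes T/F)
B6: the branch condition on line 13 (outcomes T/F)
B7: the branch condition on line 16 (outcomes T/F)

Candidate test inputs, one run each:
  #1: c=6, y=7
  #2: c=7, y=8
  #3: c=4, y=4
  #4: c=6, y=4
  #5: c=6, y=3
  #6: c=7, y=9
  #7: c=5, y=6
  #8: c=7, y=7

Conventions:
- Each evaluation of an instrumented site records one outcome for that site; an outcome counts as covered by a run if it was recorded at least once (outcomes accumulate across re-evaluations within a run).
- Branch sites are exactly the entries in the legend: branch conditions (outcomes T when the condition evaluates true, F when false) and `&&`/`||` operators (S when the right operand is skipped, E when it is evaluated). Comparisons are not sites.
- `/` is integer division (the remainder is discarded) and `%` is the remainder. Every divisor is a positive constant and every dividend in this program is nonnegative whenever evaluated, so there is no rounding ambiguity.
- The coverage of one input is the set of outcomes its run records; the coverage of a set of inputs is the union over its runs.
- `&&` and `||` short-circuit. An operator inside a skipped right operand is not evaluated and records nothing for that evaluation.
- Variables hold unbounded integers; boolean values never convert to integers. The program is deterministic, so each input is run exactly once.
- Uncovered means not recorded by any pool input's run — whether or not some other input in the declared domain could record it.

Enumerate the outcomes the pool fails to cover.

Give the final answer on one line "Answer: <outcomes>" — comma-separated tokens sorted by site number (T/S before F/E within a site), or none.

input #1, c=6, y=7: events B2->S, B1->F, B3->T, B5->F, B7->T; outcomes B1=F, B2=S, B3=T, B5=F, B7=T
input #2, c=7, y=8: events B2->S, B1->F, B3->F, B4->F, B5->F, B7->T; outcomes B1=F, B2=S, B3=F, B4=F, B5=F, B7=T
input #3, c=4, y=4: events B2->E, B1->T, B5->F, B7->T; outcomes B1=T, B2=E, B5=F, B7=T
input #4, c=6, y=4: events B2->E, B1->T, B5->F, B7->F; outcomes B1=T, B2=E, B5=F, B7=F
input #5, c=6, y=3: events B2->E, B1->T, B5->F, B7->F; outcomes B1=T, B2=E, B5=F, B7=F
input #6, c=7, y=9: events B2->S, B1->F, B3->F, B4->F, B5->F, B7->T; outcomes B1=F, B2=S, B3=F, B4=F, B5=F, B7=T
input #7, c=5, y=6: events B2->E, B1->T, B5->F, B7->T; outcomes B1=T, B2=E, B5=F, B7=T
input #8, c=7, y=7: events B2->S, B1->F, B3->F, B4->F, B5->F, B7->T; outcomes B1=F, B2=S, B3=F, B4=F, B5=F, B7=T
union over the pool: B1=T, B1=F, B2=S, B2=E, B3=T, B3=F, B4=F, B5=F, B7=T, B7=F
uncovered (4 of 14): B4=T, B5=T, B6=T, B6=F

Answer: B4=T, B5=T, B6=T, B6=F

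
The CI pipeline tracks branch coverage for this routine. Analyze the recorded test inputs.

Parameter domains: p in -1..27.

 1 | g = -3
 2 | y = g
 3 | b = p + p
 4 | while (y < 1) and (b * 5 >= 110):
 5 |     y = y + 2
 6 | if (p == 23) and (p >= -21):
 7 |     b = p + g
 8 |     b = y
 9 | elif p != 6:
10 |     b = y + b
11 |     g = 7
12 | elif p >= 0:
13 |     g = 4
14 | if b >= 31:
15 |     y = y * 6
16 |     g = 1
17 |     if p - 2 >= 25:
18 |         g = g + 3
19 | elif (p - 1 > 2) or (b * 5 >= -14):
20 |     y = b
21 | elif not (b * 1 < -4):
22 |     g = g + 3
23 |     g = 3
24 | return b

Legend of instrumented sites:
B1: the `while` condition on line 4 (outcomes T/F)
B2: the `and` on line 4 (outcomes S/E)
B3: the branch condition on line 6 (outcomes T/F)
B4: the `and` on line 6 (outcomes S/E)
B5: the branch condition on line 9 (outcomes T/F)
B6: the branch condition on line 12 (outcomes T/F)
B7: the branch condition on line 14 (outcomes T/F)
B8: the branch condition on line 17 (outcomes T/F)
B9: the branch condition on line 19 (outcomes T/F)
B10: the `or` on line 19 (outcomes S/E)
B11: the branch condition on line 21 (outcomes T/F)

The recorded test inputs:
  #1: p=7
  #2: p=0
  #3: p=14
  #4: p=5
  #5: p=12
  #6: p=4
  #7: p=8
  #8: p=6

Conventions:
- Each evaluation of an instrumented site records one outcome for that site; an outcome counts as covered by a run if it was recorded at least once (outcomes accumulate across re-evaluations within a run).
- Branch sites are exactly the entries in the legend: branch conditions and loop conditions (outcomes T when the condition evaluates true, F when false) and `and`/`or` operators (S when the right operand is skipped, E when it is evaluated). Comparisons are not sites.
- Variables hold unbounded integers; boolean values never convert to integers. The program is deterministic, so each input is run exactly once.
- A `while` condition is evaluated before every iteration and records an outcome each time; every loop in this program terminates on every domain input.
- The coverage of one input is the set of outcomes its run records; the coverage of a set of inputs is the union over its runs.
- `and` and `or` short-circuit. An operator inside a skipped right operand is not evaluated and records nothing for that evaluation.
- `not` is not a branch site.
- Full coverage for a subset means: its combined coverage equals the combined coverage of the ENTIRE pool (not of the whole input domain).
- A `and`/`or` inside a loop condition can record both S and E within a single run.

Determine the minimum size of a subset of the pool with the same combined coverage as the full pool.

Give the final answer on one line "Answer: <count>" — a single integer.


input #1, p=7: outcomes B1=F, B2=E, B3=F, B4=S, B5=T, B7=F, B9=T, B10=S
input #2, p=0: outcomes B1=F, B2=E, B3=F, B4=S, B5=T, B7=F, B9=F, B10=E, B11=T
input #3, p=14: outcomes B1=T, B1=F, B2=S, B2=E, B3=F, B4=S, B5=T, B7=F, B9=T, B10=S
input #4, p=5: outcomes B1=F, B2=E, B3=F, B4=S, B5=T, B7=F, B9=T, B10=S
input #5, p=12: outcomes B1=T, B1=F, B2=S, B2=E, B3=F, B4=S, B5=T, B7=F, B9=T, B10=S
input #6, p=4: outcomes B1=F, B2=E, B3=F, B4=S, B5=T, B7=F, B9=T, B10=S
input #7, p=8: outcomes B1=F, B2=E, B3=F, B4=S, B5=T, B7=F, B9=T, B10=S
input #8, p=6: outcomes B1=F, B2=E, B3=F, B4=S, B5=F, B6=T, B7=F, B9=T, B10=S
union over all inputs: B1=T, B1=F, B2=S, B2=E, B3=F, B4=S, B5=T, B5=F, B6=T, B7=F, B9=T, B9=F, B10=S, B10=E, B11=T (15 outcomes)
no size-1 subset reaches all 15 outcomes (best union: 10/15)
no size-2 subset reaches all 15 outcomes (best union: 13/15)
size 3: inputs {2, 3, 8} cover all 15 outcomes, and no lexicographically smaller subset of this size does
Answer: 3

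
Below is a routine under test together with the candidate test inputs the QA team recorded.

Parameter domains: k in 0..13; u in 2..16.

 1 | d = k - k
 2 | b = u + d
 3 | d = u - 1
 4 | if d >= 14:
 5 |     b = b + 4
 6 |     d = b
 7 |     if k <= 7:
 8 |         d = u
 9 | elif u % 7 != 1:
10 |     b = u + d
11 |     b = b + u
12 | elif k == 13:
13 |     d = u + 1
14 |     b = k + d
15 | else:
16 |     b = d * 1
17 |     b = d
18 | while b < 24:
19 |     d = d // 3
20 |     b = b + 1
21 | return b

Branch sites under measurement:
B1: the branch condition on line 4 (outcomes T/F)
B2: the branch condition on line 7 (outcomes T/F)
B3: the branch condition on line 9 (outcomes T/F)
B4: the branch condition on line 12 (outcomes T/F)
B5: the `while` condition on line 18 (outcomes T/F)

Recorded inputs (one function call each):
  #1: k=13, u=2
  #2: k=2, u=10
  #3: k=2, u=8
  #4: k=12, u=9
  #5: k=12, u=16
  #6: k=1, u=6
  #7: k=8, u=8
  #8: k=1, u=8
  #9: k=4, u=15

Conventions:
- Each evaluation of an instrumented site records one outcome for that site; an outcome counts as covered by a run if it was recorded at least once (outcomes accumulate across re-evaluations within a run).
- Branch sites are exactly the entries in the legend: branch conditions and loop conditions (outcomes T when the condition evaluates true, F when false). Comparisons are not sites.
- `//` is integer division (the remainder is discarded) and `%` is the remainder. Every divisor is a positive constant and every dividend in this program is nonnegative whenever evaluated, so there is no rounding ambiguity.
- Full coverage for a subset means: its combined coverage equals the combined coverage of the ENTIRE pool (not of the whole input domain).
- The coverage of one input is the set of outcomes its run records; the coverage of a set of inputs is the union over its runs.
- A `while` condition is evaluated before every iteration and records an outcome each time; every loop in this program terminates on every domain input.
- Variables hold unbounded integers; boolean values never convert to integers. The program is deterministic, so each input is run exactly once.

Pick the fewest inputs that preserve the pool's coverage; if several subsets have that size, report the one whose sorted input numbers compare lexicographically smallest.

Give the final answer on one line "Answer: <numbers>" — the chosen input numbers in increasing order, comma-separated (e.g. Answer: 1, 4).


test 1 (k=13, u=2) hits B1=F, B3=T, B5=T, B5=F
test 2 (k=2, u=10) hits B1=F, B3=T, B5=F
test 3 (k=2, u=8) hits B1=F, B3=F, B4=F, B5=T, B5=F
test 4 (k=12, u=9) hits B1=F, B3=T, B5=F
test 5 (k=12, u=16) hits B1=T, B2=F, B5=T, B5=F
test 6 (k=1, u=6) hits B1=F, B3=T, B5=T, B5=F
test 7 (k=8, u=8) hits B1=F, B3=F, B4=F, B5=T, B5=F
test 8 (k=1, u=8) hits B1=F, B3=F, B4=F, B5=T, B5=F
test 9 (k=4, u=15) hits B1=T, B2=T, B5=T, B5=F
union over all inputs: B1=T, B1=F, B2=T, B2=F, B3=T, B3=F, B4=F, B5=T, B5=F (9 outcomes)
checked all size-1 subsets: none covers 9 outcomes (max 5/9)
checked all size-2 subsets: none covers 9 outcomes (max 7/9)
checked all size-3 subsets: none covers 9 outcomes (max 8/9)
inputs {1, 3, 5, 9} (size 4) cover everything; no size-4 subset with a lexicographically smaller index list covers all 9
Answer: 1, 3, 5, 9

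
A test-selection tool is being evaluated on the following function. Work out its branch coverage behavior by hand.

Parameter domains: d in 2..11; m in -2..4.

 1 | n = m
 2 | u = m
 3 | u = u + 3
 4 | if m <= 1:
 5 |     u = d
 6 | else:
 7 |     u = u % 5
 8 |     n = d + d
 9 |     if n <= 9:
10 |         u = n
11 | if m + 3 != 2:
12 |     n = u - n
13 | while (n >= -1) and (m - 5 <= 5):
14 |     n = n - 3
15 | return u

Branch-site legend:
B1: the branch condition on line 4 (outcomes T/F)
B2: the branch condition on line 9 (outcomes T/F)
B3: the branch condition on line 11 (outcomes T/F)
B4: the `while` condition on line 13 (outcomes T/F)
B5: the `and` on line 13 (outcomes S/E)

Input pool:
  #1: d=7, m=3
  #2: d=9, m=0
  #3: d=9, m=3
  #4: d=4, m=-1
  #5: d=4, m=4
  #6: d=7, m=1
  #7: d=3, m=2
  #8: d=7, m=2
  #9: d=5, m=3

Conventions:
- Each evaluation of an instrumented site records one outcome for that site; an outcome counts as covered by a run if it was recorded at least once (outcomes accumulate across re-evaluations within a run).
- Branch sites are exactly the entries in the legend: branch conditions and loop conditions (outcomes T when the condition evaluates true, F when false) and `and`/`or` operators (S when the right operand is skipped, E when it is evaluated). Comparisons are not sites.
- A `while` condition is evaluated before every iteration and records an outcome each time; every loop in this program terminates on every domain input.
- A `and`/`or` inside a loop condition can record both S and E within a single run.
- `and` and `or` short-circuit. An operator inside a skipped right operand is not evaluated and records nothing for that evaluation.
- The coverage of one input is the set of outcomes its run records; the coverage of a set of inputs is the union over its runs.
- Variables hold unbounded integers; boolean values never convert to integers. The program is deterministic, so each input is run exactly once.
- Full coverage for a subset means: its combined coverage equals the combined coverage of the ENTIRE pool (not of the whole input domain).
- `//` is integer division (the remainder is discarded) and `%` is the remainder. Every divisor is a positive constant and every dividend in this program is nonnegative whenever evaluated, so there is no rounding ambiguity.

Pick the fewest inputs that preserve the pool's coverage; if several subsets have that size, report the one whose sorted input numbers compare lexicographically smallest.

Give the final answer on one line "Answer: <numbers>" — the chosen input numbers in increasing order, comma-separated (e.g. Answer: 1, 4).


#1 (d=7, m=3) -> B1->F, B2->F, B3->T, B5->S, B4->F; covered: B1=F, B2=F, B3=T, B4=F, B5=S
#2 (d=9, m=0) -> B1->T, B3->T, B5->E, B4->T, B5->E, B4->T, B5->E, B4->T, B5->E, B4->T, B5->S, B4->F; covered: B1=T, B3=T, B4=T, B4=F, B5=S, B5=E
#3 (d=9, m=3) -> B1->F, B2->F, B3->T, B5->S, B4->F; covered: B1=F, B2=F, B3=T, B4=F, B5=S
#4 (d=4, m=-1) -> B1->T, B3->F, B5->E, B4->T, B5->S, B4->F; covered: B1=T, B3=F, B4=T, B4=F, B5=S, B5=E
#5 (d=4, m=4) -> B1->F, B2->T, B3->T, B5->E, B4->T, B5->S, B4->F; covered: B1=F, B2=T, B3=T, B4=T, B4=F, B5=S, B5=E
#6 (d=7, m=1) -> B1->T, B3->T, B5->E, B4->T, B5->E, B4->T, B5->E, B4->T, B5->S, B4->F; covered: B1=T, B3=T, B4=T, B4=F, B5=S, B5=E
#7 (d=3, m=2) -> B1->F, B2->T, B3->T, B5->E, B4->T, B5->S, B4->F; covered: B1=F, B2=T, B3=T, B4=T, B4=F, B5=S, B5=E
#8 (d=7, m=2) -> B1->F, B2->F, B3->T, B5->S, B4->F; covered: B1=F, B2=F, B3=T, B4=F, B5=S
#9 (d=5, m=3) -> B1->F, B2->F, B3->T, B5->S, B4->F; covered: B1=F, B2=F, B3=T, B4=F, B5=S
the full pool covers 10 outcomes: B1=T, B1=F, B2=T, B2=F, B3=T, B3=F, B4=T, B4=F, B5=S, B5=E
every size-1 subset falls short of the 10 outcomes (best: 7/10)
every size-2 subset falls short of the 10 outcomes (best: 9/10)
at size 3, {1, 4, 5} reaches all 10 outcomes; every lexicographically earlier size-3 subset fails
Answer: 1, 4, 5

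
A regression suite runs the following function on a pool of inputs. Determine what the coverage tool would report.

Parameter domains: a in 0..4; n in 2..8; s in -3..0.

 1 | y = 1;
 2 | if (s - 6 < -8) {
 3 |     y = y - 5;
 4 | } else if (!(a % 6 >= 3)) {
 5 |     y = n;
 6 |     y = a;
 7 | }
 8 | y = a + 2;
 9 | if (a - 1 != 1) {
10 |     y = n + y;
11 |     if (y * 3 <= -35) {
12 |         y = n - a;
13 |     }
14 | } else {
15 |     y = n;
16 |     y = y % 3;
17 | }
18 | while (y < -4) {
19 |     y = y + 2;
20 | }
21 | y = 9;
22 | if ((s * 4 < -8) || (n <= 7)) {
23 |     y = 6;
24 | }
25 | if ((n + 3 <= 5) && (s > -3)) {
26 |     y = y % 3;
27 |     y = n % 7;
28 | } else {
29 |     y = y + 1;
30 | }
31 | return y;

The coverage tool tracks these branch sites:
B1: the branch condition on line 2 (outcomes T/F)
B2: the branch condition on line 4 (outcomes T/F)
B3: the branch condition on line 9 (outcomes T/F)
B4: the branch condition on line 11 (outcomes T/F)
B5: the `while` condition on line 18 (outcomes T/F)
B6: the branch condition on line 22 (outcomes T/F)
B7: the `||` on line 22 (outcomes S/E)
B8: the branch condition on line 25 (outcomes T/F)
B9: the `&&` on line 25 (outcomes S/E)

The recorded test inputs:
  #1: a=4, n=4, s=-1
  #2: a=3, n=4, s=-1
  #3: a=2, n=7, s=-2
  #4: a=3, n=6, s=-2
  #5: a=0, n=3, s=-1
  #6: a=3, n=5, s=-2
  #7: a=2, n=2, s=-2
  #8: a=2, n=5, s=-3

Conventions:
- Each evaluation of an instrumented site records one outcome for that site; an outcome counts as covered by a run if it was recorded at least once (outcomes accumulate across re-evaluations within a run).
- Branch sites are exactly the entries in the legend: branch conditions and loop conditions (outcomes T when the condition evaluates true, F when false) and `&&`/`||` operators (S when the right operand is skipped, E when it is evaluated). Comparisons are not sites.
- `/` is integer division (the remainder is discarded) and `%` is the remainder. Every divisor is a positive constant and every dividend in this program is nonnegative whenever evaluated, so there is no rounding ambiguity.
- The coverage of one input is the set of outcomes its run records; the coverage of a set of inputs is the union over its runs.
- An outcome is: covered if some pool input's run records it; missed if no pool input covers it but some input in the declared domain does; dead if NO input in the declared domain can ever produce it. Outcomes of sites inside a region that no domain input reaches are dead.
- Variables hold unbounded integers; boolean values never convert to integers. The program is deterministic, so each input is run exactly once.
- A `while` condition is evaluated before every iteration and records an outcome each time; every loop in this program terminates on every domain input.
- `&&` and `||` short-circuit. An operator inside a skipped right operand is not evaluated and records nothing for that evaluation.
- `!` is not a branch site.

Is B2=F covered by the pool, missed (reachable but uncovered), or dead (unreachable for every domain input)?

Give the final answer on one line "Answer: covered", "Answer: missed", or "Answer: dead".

B2=F is recorded by pool input(s) 1, 2, 4, 6 -> covered

Answer: covered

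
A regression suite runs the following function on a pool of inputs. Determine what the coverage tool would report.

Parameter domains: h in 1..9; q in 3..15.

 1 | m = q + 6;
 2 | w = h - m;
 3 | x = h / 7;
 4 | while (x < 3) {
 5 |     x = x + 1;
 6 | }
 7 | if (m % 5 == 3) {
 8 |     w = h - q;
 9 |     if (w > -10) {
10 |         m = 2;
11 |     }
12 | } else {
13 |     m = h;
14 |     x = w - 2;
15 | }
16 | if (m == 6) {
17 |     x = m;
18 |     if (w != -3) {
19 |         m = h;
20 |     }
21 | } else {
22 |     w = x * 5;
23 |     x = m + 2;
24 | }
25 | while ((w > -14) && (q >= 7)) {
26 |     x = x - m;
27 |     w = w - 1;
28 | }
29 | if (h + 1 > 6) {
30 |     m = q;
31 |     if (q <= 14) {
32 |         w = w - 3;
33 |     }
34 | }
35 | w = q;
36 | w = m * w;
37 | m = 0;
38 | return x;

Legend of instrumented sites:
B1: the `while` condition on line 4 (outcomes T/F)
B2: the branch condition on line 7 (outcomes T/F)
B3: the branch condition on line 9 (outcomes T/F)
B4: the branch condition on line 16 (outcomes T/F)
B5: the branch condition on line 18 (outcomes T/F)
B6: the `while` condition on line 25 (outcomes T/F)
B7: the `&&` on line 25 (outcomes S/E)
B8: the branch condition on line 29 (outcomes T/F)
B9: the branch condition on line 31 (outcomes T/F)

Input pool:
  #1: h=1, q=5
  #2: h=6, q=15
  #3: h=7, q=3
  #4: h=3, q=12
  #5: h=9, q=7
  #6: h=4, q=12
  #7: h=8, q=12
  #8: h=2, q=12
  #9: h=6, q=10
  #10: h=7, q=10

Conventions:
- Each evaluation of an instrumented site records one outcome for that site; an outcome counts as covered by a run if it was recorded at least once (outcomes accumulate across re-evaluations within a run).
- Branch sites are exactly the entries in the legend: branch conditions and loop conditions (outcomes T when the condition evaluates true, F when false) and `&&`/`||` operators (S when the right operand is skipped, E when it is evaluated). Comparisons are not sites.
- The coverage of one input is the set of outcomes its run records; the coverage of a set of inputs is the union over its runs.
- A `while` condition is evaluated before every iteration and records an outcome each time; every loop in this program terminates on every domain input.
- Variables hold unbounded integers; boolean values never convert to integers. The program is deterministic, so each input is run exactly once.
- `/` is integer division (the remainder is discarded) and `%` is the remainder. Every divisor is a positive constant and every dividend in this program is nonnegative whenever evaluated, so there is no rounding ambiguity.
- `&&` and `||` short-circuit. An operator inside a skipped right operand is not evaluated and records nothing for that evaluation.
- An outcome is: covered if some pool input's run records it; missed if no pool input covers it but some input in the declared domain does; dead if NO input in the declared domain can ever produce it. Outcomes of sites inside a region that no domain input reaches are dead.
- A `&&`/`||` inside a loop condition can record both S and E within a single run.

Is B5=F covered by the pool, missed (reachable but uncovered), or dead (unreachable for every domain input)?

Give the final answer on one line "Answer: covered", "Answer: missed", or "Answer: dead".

no pool input records B5=F
but domain input (h=6, q=3) does record it -> reachable, so missed

Answer: missed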